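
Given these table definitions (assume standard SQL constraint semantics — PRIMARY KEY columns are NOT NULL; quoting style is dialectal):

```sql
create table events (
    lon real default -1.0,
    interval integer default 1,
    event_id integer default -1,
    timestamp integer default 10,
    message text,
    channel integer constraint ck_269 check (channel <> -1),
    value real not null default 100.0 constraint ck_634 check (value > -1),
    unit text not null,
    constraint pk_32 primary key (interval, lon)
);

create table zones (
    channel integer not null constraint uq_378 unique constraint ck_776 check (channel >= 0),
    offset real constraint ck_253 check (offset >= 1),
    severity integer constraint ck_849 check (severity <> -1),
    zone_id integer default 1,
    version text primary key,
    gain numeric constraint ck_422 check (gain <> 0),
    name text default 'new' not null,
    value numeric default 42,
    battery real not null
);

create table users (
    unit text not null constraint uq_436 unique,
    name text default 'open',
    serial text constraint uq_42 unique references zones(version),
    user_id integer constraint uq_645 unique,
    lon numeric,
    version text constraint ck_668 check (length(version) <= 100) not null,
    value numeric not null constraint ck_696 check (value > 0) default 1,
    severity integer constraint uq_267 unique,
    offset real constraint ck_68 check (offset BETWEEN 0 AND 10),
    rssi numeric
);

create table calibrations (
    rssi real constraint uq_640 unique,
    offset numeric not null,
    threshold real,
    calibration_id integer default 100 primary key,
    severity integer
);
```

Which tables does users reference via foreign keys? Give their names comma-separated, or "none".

zones

- serial REFERENCES zones(version).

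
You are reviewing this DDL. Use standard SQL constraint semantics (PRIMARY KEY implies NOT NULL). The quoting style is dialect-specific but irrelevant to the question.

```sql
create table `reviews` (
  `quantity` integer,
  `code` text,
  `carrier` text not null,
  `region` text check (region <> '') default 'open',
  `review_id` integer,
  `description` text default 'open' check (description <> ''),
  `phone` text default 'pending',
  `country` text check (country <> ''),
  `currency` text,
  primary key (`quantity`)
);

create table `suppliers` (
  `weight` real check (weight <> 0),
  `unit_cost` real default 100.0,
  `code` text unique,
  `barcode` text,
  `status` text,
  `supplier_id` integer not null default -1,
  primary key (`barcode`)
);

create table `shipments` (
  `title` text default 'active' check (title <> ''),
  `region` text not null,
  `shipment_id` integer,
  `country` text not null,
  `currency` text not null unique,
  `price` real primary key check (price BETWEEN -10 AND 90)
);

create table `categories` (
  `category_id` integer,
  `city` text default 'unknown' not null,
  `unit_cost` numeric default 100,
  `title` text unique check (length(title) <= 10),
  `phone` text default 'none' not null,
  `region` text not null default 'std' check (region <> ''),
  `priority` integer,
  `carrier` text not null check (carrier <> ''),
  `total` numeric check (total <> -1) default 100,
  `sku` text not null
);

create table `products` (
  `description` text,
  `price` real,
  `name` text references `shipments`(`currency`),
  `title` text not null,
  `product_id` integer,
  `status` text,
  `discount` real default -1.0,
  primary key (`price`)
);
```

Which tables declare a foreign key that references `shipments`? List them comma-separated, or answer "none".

products

- products.name references shipments(currency).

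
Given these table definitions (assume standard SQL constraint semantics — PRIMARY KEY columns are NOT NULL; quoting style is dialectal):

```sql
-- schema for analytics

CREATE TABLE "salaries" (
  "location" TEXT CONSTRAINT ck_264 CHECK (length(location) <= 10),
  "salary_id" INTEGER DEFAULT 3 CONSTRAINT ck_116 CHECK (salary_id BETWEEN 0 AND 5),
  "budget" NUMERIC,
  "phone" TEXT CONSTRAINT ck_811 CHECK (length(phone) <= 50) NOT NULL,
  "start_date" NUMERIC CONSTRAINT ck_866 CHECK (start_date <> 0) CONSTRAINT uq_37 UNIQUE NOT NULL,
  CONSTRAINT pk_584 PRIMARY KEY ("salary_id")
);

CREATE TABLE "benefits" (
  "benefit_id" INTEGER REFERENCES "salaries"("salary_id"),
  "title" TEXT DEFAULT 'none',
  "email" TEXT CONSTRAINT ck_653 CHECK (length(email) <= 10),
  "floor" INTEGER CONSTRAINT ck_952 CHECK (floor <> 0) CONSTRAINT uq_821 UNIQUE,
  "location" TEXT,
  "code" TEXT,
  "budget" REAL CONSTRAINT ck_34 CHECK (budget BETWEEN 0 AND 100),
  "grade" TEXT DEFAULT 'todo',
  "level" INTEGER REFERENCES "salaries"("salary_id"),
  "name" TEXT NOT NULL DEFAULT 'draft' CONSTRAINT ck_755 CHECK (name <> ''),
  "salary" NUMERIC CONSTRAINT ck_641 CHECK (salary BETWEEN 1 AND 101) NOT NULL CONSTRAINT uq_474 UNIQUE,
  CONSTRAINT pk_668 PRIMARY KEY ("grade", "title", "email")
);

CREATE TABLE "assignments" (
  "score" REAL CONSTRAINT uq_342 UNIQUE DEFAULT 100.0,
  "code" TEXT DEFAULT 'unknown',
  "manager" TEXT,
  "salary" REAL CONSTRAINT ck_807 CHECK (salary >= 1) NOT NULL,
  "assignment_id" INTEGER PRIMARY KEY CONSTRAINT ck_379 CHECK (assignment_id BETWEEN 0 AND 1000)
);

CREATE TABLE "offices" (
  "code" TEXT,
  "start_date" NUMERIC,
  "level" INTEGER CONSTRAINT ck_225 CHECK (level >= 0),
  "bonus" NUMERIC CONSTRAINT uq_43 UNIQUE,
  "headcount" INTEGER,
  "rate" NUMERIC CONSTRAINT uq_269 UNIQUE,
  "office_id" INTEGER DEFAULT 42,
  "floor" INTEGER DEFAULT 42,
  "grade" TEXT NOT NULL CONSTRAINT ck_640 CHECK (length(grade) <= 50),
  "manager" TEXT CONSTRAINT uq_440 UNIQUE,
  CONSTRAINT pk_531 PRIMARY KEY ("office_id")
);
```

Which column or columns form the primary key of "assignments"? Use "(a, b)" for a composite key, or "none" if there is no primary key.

assignment_id is declared PRIMARY KEY inline on the column.

assignment_id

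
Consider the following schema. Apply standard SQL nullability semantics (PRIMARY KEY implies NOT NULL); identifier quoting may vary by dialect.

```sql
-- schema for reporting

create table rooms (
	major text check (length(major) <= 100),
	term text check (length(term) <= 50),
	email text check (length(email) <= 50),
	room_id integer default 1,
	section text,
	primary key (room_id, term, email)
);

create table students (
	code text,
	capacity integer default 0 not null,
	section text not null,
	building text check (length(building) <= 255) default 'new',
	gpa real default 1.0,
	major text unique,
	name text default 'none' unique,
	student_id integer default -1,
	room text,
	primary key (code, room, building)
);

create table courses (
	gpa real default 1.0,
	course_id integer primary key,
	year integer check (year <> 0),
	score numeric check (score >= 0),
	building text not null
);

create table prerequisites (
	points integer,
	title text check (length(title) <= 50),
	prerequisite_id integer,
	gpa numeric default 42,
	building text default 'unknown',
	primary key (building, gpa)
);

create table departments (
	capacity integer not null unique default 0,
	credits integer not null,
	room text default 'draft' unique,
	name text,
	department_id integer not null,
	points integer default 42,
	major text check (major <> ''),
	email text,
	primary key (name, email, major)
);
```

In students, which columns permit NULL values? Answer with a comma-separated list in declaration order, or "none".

- code: part of the PRIMARY KEY, which implies NOT NULL → not nullable.
- capacity: declared NOT NULL → not nullable.
- section: declared NOT NULL → not nullable.
- building: part of the PRIMARY KEY, which implies NOT NULL → not nullable.
- gpa: DEFAULT only fills an omitted column; an explicit NULL is still allowed → nullable.
- major: UNIQUE does not imply NOT NULL → nullable.
- name: UNIQUE does not imply NOT NULL → nullable.
- student_id: DEFAULT only fills an omitted column; an explicit NULL is still allowed → nullable.
- room: part of the PRIMARY KEY, which implies NOT NULL → not nullable.

gpa, major, name, student_id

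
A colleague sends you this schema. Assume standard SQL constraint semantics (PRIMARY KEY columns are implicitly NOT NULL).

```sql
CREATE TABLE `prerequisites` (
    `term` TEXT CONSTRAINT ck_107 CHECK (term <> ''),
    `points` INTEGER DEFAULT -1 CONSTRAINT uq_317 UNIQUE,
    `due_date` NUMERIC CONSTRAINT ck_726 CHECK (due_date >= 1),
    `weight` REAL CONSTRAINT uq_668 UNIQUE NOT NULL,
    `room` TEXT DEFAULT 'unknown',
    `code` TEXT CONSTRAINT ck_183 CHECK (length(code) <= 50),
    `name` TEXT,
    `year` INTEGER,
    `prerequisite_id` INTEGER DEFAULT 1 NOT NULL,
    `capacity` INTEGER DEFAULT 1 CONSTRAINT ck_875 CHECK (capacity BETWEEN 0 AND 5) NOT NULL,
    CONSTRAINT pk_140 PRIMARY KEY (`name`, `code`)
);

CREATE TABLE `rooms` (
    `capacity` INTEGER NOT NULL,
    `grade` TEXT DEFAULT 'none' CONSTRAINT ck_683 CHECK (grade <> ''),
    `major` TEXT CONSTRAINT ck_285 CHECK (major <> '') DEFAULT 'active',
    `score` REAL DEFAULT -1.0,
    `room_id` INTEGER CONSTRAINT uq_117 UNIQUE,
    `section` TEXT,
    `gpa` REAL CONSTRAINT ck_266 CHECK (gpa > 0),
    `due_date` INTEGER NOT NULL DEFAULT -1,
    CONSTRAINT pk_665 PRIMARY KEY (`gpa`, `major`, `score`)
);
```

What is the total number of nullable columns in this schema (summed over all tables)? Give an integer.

prerequisites: 5 nullable (term, points, due_date, room, year — PK (name, code) and explicit NOT NULL columns excluded).
rooms: 3 nullable (grade, room_id, section — PK (gpa, major, score) and explicit NOT NULL columns excluded).
Total: 5 + 3 = 8.

8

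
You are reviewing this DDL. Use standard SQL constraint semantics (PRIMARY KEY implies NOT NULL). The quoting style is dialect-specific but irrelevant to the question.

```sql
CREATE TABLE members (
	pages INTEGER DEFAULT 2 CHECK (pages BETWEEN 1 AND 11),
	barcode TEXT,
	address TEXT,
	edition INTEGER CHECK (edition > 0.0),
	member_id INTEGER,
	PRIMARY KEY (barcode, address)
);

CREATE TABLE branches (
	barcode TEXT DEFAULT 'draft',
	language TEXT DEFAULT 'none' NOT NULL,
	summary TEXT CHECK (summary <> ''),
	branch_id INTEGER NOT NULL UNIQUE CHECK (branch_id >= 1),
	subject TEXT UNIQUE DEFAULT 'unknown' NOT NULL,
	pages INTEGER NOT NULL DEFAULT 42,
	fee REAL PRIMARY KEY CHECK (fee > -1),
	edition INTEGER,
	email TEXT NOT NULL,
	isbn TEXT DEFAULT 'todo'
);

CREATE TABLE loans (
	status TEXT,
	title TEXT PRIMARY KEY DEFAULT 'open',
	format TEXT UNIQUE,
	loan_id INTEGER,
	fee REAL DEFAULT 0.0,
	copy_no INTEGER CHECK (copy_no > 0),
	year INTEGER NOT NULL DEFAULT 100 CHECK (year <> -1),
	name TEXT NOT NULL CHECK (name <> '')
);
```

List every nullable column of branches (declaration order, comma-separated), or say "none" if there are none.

- barcode: DEFAULT only fills an omitted column; an explicit NULL is still allowed → nullable.
- language: declared NOT NULL → not nullable.
- summary: CHECK does not forbid NULL (a CHECK constraint passes when its expression is NULL) → nullable.
- branch_id: declared NOT NULL → not nullable.
- subject: declared NOT NULL → not nullable.
- pages: declared NOT NULL → not nullable.
- fee: part of the PRIMARY KEY, which implies NOT NULL → not nullable.
- edition: no NOT NULL constraint applies → nullable.
- email: declared NOT NULL → not nullable.
- isbn: DEFAULT only fills an omitted column; an explicit NULL is still allowed → nullable.

barcode, summary, edition, isbn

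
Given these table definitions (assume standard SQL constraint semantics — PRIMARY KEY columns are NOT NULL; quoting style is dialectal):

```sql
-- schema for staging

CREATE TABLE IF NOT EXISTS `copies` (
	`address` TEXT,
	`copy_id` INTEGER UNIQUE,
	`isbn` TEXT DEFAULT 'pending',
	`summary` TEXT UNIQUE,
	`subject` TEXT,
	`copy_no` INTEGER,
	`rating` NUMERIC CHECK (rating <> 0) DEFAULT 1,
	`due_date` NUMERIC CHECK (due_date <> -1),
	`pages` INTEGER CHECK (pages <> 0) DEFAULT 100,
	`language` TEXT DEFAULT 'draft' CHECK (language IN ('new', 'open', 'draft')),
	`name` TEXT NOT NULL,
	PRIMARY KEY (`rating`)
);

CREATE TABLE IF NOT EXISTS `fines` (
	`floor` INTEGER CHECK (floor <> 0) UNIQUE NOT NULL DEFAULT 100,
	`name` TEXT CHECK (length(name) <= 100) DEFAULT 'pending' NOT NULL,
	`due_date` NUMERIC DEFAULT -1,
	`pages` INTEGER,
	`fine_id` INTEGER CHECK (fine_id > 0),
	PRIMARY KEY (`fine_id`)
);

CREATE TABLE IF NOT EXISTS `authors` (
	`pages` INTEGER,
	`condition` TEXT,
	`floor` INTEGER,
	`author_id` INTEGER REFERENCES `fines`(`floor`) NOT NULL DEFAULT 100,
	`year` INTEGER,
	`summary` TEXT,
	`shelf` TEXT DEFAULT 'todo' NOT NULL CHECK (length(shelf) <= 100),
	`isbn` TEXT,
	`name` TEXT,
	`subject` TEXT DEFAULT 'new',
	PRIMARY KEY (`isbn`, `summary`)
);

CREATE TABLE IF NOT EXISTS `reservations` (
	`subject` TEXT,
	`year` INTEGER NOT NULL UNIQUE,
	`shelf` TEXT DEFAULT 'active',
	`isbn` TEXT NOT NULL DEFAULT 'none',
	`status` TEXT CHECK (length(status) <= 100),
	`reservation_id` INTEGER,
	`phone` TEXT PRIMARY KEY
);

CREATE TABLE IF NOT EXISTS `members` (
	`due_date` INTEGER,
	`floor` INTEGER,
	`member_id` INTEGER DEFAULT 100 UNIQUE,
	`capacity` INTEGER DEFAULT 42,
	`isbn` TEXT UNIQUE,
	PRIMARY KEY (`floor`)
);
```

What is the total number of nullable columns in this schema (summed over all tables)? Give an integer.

25

copies: 9 nullable (address, copy_id, isbn, summary, subject, copy_no, due_date, pages, language — PK (rating) and explicit NOT NULL columns excluded).
fines: 2 nullable (due_date, pages — PK (fine_id) and explicit NOT NULL columns excluded).
authors: 6 nullable (pages, condition, floor, year, name, subject — PK (isbn, summary) and explicit NOT NULL columns excluded).
reservations: 4 nullable (subject, shelf, status, reservation_id — PK (phone) and explicit NOT NULL columns excluded).
members: 4 nullable (due_date, member_id, capacity, isbn — PK (floor) and explicit NOT NULL columns excluded).
Total: 9 + 2 + 6 + 4 + 4 = 25.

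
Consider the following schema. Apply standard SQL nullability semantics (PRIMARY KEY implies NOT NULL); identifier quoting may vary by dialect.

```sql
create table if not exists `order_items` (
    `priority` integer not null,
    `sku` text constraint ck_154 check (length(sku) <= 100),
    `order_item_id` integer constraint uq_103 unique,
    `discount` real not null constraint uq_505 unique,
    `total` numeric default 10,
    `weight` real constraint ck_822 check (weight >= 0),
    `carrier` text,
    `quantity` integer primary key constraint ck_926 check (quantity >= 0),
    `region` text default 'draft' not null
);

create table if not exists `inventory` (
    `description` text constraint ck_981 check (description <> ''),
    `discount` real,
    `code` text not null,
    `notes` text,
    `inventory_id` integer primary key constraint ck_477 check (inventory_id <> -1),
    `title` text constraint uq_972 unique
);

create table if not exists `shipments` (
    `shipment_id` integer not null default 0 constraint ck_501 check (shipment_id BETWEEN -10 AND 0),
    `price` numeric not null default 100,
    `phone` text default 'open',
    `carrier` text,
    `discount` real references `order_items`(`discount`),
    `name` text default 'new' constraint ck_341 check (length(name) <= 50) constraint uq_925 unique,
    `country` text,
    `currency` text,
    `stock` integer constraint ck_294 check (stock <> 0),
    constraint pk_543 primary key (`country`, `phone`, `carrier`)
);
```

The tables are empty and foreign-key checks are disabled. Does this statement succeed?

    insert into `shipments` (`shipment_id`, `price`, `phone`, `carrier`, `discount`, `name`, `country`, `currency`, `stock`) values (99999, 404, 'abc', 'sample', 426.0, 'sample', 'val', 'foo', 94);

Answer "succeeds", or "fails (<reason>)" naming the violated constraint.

fails (CHECK on shipment_id)

The value 99999 for shipment_id violates CHECK (shipment_id BETWEEN -10 AND 0).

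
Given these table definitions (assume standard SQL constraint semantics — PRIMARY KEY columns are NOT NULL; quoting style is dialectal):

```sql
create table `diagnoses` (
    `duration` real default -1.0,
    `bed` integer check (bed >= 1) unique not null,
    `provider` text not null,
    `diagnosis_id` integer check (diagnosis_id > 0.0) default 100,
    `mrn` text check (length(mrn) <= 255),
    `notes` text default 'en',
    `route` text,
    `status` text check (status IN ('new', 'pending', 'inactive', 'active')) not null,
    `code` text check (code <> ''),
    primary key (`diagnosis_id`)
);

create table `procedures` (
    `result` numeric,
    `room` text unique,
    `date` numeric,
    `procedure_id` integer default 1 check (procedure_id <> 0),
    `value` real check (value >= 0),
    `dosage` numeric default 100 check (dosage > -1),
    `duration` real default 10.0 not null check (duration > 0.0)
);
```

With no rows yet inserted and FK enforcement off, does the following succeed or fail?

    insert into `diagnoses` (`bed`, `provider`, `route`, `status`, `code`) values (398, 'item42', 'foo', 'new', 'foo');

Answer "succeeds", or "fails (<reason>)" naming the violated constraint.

NOT NULL columns: bed is supplied; diagnosis_id defaults to 100; provider is supplied; status is supplied.
CHECK constraints: 398 satisfies (bed >= 1); 'new' satisfies (status IN ('new', 'pending', 'inactive', 'active')); 'foo' satisfies (code <> '').
No constraint is violated.

succeeds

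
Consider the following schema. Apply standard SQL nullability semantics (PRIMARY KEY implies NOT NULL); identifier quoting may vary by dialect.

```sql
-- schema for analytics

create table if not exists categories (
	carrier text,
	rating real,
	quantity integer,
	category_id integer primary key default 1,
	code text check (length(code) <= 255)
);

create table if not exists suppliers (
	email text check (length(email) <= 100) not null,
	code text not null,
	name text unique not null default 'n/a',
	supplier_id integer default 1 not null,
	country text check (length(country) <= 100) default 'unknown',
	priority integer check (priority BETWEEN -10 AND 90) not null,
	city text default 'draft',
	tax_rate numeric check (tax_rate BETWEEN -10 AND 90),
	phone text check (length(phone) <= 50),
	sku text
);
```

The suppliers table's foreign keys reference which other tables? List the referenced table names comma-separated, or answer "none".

none

No column in suppliers has a REFERENCES clause.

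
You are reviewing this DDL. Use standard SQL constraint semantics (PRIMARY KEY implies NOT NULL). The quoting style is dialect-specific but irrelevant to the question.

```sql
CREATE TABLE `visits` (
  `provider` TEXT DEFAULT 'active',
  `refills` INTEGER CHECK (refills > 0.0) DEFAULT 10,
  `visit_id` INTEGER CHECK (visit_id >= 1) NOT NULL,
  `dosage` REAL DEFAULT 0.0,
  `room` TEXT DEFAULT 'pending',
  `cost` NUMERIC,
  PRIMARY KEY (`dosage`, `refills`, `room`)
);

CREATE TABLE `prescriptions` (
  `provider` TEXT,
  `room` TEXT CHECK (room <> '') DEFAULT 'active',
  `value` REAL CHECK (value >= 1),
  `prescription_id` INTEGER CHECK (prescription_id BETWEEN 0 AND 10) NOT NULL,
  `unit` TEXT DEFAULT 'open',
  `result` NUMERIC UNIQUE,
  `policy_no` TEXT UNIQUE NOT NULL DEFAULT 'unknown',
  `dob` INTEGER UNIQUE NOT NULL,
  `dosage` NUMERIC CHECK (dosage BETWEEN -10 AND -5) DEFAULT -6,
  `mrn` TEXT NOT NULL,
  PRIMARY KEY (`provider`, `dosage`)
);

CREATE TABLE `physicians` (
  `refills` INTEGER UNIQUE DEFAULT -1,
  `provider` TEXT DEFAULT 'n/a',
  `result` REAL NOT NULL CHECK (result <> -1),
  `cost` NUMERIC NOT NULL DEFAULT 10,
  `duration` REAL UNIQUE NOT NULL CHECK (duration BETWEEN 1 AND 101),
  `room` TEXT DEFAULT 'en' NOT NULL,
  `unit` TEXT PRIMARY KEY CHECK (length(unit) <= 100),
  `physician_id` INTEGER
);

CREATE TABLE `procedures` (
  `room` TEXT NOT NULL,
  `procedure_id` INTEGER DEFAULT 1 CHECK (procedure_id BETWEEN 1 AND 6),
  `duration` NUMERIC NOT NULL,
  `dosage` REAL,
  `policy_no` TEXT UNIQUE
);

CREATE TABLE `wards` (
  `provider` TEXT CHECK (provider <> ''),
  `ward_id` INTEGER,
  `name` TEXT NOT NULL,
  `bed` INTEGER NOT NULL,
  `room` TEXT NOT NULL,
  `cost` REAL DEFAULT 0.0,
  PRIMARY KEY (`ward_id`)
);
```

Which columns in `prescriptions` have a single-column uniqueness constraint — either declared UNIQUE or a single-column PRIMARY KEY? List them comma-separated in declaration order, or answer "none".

- provider: part of a composite PRIMARY KEY — only the tuple is unique, not this column on its own.
- room: no UNIQUE or single-column PK constraint.
- value: no UNIQUE or single-column PK constraint.
- prescription_id: no UNIQUE or single-column PK constraint.
- unit: no UNIQUE or single-column PK constraint.
- result: declared UNIQUE → unique.
- policy_no: declared UNIQUE → unique.
- dob: declared UNIQUE → unique.
- dosage: part of a composite PRIMARY KEY — only the tuple is unique, not this column on its own.
- mrn: no UNIQUE or single-column PK constraint.

result, policy_no, dob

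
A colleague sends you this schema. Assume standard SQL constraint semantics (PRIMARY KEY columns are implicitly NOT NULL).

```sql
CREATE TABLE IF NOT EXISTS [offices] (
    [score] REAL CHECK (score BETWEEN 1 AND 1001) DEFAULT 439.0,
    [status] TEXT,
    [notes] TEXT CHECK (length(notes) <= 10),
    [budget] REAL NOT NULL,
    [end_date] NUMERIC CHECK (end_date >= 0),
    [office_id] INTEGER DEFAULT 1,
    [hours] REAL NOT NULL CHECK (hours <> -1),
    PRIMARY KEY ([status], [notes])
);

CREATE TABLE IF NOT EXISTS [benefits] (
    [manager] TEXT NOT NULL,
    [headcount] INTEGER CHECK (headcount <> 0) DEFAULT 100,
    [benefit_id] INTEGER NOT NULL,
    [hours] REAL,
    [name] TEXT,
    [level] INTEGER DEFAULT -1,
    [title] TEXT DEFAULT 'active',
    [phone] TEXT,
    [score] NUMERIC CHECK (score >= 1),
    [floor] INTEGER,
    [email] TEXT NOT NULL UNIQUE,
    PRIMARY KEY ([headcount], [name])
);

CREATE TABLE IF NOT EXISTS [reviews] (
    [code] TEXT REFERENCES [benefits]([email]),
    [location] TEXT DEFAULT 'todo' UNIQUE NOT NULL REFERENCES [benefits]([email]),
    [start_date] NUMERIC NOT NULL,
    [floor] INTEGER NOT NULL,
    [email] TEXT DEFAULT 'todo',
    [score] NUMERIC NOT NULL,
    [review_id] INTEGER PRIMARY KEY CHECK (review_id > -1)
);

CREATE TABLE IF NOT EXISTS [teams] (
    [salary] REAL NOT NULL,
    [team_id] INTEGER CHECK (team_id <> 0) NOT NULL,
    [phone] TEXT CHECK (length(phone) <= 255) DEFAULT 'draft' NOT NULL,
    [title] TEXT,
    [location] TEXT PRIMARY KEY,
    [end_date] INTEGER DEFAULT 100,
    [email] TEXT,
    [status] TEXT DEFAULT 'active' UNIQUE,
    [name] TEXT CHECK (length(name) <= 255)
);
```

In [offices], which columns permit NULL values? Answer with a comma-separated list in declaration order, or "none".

- score: CHECK does not forbid NULL (a CHECK constraint passes when its expression is NULL) → nullable.
- status: part of the PRIMARY KEY, which implies NOT NULL → not nullable.
- notes: part of the PRIMARY KEY, which implies NOT NULL → not nullable.
- budget: declared NOT NULL → not nullable.
- end_date: CHECK does not forbid NULL (a CHECK constraint passes when its expression is NULL) → nullable.
- office_id: DEFAULT only fills an omitted column; an explicit NULL is still allowed → nullable.
- hours: declared NOT NULL → not nullable.

score, end_date, office_id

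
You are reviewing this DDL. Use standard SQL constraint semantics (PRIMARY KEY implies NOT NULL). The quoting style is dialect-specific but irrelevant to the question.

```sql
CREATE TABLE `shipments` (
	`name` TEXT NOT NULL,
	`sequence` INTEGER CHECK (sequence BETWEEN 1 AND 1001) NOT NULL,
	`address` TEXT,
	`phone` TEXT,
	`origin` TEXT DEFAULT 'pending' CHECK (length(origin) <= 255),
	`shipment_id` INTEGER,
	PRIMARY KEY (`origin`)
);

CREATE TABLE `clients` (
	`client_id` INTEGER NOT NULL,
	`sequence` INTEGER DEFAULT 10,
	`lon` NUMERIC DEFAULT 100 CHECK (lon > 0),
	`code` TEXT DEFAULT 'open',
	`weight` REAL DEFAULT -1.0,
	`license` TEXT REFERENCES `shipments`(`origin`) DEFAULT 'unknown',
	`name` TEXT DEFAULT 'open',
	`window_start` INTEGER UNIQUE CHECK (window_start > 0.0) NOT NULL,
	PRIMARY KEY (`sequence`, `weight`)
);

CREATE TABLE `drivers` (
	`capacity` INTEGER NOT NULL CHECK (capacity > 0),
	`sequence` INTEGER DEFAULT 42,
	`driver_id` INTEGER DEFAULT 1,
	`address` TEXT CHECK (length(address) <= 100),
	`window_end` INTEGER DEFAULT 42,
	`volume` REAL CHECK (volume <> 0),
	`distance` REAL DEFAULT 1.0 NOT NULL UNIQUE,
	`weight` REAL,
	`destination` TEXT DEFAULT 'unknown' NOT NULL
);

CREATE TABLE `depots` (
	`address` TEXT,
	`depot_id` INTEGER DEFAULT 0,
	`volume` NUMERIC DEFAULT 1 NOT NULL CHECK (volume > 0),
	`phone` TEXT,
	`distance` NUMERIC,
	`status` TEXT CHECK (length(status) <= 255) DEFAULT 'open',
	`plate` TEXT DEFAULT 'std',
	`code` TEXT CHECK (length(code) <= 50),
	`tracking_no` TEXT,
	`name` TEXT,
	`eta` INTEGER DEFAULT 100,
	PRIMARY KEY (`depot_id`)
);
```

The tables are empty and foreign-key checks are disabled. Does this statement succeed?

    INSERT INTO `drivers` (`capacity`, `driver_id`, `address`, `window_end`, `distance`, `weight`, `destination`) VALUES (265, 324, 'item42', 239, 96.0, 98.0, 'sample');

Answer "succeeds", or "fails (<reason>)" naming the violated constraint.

NOT NULL columns: capacity is supplied; destination is supplied; distance is supplied.
CHECK constraints: 265 satisfies (capacity > 0); 'item42' satisfies (length(address) <= 100).
No constraint is violated.

succeeds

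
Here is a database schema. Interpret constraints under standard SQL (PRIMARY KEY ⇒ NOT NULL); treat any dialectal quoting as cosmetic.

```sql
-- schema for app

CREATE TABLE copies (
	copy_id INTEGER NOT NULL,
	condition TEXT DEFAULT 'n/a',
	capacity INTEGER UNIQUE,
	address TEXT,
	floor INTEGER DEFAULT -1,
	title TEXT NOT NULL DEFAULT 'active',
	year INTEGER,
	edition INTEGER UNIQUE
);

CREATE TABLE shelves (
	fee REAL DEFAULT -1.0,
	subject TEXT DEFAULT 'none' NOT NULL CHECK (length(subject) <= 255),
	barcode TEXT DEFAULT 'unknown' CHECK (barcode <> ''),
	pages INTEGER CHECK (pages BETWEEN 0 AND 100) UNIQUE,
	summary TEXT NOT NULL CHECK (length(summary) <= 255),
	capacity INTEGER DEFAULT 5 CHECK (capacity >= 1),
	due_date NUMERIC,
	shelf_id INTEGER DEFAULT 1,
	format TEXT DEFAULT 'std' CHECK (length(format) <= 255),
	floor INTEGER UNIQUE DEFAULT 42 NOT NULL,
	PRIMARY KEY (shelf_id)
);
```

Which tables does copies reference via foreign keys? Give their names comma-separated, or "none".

none

No column in copies has a REFERENCES clause.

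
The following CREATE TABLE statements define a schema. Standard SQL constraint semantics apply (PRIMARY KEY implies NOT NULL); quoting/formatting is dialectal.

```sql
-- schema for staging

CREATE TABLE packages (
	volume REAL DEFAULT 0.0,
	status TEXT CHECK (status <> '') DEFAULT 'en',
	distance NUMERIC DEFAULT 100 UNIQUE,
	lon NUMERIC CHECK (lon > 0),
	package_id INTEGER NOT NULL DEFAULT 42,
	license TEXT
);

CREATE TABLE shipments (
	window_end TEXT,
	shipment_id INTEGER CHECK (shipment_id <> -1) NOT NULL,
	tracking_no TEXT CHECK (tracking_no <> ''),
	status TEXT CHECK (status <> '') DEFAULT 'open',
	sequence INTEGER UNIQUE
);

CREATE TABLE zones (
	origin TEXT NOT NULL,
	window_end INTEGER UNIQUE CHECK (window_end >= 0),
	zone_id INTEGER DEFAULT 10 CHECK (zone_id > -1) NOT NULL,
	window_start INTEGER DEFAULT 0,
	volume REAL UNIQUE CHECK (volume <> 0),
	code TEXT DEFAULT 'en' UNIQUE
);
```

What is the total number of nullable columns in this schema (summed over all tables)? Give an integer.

13

packages: 5 nullable (volume, status, distance, lon, license — PK none and explicit NOT NULL columns excluded).
shipments: 4 nullable (window_end, tracking_no, status, sequence — PK none and explicit NOT NULL columns excluded).
zones: 4 nullable (window_end, window_start, volume, code — PK none and explicit NOT NULL columns excluded).
Total: 5 + 4 + 4 = 13.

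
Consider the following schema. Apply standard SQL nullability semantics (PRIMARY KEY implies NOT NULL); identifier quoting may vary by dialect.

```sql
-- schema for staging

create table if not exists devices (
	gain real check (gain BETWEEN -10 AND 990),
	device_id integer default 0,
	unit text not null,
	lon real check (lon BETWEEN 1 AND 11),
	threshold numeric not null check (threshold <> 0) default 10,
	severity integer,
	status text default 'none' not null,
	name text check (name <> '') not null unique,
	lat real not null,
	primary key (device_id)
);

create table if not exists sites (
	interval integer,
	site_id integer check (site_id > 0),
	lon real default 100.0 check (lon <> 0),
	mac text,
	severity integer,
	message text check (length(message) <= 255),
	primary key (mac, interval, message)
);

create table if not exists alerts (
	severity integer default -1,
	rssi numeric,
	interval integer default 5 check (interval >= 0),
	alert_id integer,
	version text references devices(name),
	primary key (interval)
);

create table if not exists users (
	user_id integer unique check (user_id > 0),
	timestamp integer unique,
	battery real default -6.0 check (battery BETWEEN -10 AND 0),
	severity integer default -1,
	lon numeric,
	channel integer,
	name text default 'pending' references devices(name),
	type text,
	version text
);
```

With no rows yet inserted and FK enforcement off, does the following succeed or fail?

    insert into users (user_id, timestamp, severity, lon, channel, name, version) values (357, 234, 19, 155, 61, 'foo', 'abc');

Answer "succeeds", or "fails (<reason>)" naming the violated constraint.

users has no NOT NULL or PRIMARY KEY columns.
CHECK constraints: 357 satisfies (user_id > 0).
No constraint is violated.

succeeds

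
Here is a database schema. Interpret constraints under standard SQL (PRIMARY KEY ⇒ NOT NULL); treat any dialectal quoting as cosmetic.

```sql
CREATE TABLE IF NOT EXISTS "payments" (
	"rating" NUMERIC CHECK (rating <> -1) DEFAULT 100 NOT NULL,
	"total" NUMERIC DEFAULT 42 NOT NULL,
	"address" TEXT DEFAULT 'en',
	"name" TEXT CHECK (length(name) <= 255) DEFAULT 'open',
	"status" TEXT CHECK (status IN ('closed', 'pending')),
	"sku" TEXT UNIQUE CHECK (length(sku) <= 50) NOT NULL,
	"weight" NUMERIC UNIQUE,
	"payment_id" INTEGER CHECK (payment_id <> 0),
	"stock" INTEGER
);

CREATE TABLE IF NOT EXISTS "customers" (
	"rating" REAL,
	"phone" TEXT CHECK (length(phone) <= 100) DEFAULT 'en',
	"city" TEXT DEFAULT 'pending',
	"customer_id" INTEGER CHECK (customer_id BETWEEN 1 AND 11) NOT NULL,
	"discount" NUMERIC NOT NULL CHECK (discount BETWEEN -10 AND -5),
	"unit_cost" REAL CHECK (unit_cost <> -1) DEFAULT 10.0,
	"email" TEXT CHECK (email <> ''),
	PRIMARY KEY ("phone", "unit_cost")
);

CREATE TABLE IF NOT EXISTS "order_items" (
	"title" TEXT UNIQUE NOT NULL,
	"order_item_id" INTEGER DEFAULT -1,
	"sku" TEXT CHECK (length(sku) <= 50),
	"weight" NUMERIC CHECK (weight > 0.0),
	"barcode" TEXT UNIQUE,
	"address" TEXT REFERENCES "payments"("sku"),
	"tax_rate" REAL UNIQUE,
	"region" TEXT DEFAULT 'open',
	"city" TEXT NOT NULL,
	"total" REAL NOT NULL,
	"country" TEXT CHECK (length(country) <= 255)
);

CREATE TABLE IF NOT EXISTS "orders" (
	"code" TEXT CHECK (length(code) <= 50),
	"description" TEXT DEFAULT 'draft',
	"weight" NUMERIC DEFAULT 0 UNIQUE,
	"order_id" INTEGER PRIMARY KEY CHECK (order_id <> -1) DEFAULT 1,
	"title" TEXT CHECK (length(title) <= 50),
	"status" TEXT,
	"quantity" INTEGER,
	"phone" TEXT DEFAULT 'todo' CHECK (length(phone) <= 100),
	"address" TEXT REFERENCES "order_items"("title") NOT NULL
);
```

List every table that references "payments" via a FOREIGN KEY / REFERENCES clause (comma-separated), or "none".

- order_items.address references payments(sku).

order_items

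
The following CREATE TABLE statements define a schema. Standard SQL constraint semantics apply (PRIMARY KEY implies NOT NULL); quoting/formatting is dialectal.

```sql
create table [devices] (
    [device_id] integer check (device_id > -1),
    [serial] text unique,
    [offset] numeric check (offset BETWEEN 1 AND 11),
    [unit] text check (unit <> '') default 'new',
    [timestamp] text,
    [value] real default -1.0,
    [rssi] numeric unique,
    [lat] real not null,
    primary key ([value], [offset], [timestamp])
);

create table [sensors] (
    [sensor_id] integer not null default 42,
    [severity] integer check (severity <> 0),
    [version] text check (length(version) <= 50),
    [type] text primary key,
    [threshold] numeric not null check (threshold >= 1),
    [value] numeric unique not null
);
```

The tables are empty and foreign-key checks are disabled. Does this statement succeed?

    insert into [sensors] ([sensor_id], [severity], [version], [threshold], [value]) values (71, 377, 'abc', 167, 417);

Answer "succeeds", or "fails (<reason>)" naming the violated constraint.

fails (NOT NULL on type)

type is omitted from the column list and has no DEFAULT, so it would receive NULL.
But type is part of the PRIMARY KEY (implied NOT NULL).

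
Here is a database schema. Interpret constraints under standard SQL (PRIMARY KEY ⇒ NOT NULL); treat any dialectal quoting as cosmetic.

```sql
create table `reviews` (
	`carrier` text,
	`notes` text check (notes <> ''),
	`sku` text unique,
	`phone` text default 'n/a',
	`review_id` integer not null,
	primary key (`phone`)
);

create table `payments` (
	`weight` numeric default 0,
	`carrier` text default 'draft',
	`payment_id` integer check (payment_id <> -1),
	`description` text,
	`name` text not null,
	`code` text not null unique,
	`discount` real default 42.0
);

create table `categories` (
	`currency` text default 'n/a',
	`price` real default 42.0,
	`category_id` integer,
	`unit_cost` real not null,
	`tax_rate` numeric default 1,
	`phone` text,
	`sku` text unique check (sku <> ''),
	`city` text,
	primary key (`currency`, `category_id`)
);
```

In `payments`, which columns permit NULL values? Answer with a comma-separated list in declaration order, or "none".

- weight: DEFAULT only fills an omitted column; an explicit NULL is still allowed → nullable.
- carrier: DEFAULT only fills an omitted column; an explicit NULL is still allowed → nullable.
- payment_id: CHECK does not forbid NULL (a CHECK constraint passes when its expression is NULL) → nullable.
- description: no NOT NULL constraint applies → nullable.
- name: declared NOT NULL → not nullable.
- code: declared NOT NULL → not nullable.
- discount: DEFAULT only fills an omitted column; an explicit NULL is still allowed → nullable.

weight, carrier, payment_id, description, discount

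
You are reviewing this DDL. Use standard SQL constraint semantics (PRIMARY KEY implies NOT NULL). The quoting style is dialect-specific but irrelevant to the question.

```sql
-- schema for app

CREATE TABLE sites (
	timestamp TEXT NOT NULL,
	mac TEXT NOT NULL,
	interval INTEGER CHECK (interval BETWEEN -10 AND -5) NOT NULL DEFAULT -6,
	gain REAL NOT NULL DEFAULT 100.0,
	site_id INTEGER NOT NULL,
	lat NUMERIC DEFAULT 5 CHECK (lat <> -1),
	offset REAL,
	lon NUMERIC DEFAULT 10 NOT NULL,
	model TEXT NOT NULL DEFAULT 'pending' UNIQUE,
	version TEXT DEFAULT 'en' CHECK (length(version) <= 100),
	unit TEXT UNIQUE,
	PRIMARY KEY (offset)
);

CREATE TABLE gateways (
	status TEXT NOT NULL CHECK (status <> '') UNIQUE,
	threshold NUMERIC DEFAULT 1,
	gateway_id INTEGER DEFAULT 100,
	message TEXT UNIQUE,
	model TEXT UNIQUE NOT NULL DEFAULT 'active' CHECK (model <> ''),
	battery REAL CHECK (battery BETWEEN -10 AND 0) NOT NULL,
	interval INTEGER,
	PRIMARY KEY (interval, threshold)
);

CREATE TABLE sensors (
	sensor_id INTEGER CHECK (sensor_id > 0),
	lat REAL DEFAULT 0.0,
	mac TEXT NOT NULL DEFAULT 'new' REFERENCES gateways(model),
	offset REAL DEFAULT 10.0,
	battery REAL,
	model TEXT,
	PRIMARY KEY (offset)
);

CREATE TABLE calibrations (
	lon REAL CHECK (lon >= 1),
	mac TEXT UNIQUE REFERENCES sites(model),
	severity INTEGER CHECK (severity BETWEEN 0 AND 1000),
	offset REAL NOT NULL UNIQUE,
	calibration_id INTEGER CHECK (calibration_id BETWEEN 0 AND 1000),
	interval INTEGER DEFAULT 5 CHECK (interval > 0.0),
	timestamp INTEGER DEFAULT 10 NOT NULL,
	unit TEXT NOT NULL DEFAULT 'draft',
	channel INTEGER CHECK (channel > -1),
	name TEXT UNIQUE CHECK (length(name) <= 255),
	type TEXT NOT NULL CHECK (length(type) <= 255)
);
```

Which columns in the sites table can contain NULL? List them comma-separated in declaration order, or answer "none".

- timestamp: declared NOT NULL → not nullable.
- mac: declared NOT NULL → not nullable.
- interval: declared NOT NULL → not nullable.
- gain: declared NOT NULL → not nullable.
- site_id: declared NOT NULL → not nullable.
- lat: CHECK does not forbid NULL (a CHECK constraint passes when its expression is NULL) → nullable.
- offset: part of the PRIMARY KEY, which implies NOT NULL → not nullable.
- lon: declared NOT NULL → not nullable.
- model: declared NOT NULL → not nullable.
- version: CHECK does not forbid NULL (a CHECK constraint passes when its expression is NULL) → nullable.
- unit: UNIQUE does not imply NOT NULL → nullable.

lat, version, unit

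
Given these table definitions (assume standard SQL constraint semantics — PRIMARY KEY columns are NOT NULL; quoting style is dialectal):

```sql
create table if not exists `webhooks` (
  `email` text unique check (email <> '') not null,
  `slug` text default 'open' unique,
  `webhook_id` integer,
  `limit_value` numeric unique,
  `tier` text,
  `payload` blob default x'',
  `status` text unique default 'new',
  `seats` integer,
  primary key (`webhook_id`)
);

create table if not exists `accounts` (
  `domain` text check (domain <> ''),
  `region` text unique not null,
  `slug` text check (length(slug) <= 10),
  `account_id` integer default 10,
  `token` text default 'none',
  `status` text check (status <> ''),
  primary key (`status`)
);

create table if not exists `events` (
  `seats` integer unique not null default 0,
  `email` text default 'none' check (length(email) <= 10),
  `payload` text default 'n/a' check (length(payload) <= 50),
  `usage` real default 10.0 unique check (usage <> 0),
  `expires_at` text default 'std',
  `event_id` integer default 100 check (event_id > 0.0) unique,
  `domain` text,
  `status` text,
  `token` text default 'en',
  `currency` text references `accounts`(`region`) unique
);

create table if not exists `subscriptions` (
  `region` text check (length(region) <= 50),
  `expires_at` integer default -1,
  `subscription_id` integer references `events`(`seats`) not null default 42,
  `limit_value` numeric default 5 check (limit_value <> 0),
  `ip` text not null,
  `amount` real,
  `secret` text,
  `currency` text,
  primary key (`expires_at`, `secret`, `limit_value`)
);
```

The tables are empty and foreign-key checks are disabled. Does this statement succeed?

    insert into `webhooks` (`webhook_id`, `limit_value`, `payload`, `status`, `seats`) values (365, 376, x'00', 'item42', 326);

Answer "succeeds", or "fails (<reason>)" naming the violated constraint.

fails (NOT NULL on email)

email is omitted from the column list and has no DEFAULT, so it would receive NULL.
But email is declared NOT NULL.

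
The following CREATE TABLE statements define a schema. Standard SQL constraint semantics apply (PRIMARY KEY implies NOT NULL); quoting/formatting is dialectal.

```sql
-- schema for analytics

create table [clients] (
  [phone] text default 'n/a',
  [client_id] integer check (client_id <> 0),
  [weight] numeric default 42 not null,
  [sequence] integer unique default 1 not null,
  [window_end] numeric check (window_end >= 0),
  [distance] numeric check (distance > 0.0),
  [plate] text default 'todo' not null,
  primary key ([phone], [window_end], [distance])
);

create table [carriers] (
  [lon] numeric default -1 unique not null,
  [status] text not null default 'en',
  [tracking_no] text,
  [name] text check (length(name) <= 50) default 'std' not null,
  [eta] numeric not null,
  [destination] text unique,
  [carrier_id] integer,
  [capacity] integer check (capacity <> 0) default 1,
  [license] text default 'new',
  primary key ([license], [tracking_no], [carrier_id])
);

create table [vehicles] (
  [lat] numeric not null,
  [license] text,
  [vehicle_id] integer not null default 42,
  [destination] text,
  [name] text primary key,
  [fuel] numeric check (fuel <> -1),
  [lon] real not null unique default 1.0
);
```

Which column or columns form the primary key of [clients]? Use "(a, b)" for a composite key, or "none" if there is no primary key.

A table-level PRIMARY KEY clause names 3 columns: phone, window_end, distance.
This is a composite key — the combination is unique, not each column individually.

(phone, window_end, distance)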